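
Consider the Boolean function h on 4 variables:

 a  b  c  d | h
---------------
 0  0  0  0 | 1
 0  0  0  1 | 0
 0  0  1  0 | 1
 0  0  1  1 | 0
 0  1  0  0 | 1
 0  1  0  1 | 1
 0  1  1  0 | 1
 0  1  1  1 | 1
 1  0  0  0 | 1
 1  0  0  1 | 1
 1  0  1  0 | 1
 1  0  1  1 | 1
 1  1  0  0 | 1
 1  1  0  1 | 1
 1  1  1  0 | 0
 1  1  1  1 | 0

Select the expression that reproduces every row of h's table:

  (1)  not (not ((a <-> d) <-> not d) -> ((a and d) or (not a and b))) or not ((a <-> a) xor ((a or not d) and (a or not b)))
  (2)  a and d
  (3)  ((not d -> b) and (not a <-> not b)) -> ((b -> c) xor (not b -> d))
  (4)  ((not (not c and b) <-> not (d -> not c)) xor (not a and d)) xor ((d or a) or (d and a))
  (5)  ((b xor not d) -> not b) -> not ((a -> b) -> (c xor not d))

3

(1) disagrees with h on (0,1,0,0) (formula → 0, table → 1); rule it out.
(2) disagrees with h on (0,0,0,0) (formula → 0, table → 1); rule it out.
(4) disagrees with h on (0,0,0,0) (formula → 0, table → 1); rule it out.
(5) disagrees with h on (0,0,0,0) (formula → 0, table → 1); rule it out.
(3) is the remaining candidate, and it agrees with h on all 16 inputs.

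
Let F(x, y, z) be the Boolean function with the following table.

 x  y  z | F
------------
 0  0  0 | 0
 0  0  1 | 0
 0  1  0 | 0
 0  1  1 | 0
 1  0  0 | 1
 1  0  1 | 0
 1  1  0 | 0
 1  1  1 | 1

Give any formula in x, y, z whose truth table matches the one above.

Collect the rows where F=1 — (1,0,0), (1,1,1) — and write one minterm per row: x·¬y·¬z, x·y·z. Their union (logical OR) reproduces the table exactly.

F(x, y, z) = ((x ∧ ¬y) ∧ ¬z) ∨ ((x ∧ y) ∧ z)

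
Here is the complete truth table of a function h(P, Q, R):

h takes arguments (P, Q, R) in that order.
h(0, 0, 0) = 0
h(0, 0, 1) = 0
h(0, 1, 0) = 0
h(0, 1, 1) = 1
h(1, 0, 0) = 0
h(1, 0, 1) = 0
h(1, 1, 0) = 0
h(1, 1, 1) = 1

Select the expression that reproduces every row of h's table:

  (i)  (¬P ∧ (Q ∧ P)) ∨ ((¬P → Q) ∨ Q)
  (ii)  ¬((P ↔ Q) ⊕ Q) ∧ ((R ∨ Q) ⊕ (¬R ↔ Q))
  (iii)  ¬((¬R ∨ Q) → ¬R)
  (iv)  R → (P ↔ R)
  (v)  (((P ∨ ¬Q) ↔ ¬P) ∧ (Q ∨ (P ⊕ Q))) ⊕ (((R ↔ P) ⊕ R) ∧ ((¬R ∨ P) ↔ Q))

iii

(i) disagrees with h on (0,1,0) (formula → 1, table → 0); rule it out.
(ii) disagrees with h on (0,1,1) (formula → 0, table → 1); rule it out.
(iv) disagrees with h on (0,0,0) (formula → 1, table → 0); rule it out.
(v) disagrees with h on (0,0,1) (formula → 1, table → 0); rule it out.
(iii) is the remaining candidate, and it agrees with h on all 8 inputs.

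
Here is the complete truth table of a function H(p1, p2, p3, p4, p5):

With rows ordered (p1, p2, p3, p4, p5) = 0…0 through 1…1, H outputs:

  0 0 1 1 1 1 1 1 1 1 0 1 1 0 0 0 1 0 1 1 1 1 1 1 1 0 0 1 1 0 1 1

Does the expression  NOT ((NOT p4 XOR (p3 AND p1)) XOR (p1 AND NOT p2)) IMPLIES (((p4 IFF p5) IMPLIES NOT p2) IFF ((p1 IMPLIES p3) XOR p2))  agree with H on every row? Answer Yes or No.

Check the formula against H row by row:
  p1=0, p2=0, p3=0, p4=0, p5=0: formula gives 1, but H = 0 ✗
A single disagreement suffices: at (0,0,0,0,0) they differ, so the formula does not compute H.

No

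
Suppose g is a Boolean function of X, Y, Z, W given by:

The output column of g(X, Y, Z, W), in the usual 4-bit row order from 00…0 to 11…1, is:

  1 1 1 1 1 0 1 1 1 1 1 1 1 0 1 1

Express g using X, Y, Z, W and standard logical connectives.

There are just 2 zero rows: (0,1,0,1), (1,1,0,1). Their minterms are ¬X·Y·¬Z·W, X·Y·¬Z·W; the OR of those covers precisely the 0-outputs, and negating it yields g.

g(X, Y, Z, W) = ¬((((¬X ∧ Y) ∧ ¬Z) ∧ W) ∨ (((X ∧ Y) ∧ ¬Z) ∧ W))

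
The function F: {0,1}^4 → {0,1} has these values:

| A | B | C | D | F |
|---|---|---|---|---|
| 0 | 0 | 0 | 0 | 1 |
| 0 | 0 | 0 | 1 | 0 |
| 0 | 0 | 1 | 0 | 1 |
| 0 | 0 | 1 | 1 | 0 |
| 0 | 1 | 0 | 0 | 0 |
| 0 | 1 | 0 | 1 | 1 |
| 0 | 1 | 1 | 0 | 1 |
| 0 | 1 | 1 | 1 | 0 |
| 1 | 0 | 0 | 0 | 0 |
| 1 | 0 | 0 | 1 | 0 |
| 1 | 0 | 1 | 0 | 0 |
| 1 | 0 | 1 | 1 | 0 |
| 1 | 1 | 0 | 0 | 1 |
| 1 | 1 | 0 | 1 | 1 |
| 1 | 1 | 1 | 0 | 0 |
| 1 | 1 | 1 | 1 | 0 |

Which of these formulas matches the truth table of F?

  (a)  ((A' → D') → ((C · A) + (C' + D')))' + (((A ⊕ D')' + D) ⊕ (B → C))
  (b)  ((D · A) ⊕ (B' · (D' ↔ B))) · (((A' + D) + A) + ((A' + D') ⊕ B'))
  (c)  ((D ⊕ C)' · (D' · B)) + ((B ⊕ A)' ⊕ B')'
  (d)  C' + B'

(b) disagrees with F on (0,0,0,0) (formula → 0, table → 1); rule it out.
(c) disagrees with F on (0,0,0,1) (formula → 1, table → 0); rule it out.
(d) disagrees with F on (0,0,0,1) (formula → 1, table → 0); rule it out.
Only (a) survives; checking it on all 16 rows confirms it matches F.

a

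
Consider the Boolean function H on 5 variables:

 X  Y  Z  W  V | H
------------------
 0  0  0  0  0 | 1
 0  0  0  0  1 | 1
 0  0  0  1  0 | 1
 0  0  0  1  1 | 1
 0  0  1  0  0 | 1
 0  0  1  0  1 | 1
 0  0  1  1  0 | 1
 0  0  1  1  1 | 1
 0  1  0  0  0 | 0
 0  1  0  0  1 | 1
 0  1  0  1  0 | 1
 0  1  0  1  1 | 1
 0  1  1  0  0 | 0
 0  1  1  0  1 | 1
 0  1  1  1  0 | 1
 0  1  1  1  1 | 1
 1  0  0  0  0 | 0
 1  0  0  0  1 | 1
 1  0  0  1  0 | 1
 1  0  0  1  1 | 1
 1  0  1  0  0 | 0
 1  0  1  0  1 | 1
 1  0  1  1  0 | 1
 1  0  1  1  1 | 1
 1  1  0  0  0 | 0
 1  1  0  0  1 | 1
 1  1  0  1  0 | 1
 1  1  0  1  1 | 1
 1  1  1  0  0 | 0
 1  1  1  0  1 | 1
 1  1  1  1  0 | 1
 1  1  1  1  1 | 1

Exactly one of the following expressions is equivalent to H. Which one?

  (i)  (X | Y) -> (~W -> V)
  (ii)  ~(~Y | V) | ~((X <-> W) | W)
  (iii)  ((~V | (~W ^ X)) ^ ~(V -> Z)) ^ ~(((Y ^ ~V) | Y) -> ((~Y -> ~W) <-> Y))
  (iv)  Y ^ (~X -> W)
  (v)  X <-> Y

(ii) fails at (0,0,0,0,0): the formula yields 0, H is 1.
(iii) fails at (0,0,0,0,0): the formula yields 0, H is 1.
(iv) fails at (0,0,0,0,0): the formula yields 0, H is 1.
(v) fails at (0,1,0,0,1): the formula yields 0, H is 1.
Only (i) survives; checking it on all 32 rows confirms it matches H.

i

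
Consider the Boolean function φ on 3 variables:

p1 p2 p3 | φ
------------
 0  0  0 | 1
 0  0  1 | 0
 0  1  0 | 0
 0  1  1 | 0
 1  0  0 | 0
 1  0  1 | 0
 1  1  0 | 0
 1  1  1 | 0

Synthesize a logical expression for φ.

The output is 1 only when every input is 0 — NOR of all inputs.

φ(p1, p2, p3) = NOT ((p1 OR p2) OR p3)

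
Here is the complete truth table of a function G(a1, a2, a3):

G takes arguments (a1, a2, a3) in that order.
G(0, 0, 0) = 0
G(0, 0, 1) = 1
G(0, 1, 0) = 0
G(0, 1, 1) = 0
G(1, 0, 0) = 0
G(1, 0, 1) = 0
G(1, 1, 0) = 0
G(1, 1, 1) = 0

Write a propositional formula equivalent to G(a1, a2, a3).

G(a1, a2, a3) = (not a1 and not a2) and a3

G is 1 on exactly one input, (0,0,1), whose minterm is ¬a1·¬a2·a3. So G is just that conjunction.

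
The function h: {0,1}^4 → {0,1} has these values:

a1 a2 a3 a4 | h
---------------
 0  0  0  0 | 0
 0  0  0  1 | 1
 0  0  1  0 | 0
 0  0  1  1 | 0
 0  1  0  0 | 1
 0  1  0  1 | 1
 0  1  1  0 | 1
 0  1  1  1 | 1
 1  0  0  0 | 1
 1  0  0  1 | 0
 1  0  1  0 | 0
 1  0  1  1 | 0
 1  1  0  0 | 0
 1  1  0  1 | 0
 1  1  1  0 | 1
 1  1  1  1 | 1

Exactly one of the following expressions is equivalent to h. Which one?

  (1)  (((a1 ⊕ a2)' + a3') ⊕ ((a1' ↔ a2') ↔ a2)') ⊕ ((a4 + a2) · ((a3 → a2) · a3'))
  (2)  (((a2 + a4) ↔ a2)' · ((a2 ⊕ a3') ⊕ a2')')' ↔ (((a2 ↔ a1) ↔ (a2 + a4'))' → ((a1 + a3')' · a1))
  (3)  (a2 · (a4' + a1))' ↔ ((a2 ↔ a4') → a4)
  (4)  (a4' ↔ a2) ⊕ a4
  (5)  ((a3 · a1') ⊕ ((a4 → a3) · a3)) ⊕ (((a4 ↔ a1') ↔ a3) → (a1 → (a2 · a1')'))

1

(2): at (0,0,0,0) it gives 1, but h = 0 — eliminated.
(3): at (0,0,0,0) it gives 1, but h = 0 — eliminated.
(4): at (0,0,0,1) it gives 0, but h = 1 — eliminated.
(5): at (0,0,0,0) it gives 1, but h = 0 — eliminated.
(1) is the remaining candidate, and it agrees with h on all 16 inputs.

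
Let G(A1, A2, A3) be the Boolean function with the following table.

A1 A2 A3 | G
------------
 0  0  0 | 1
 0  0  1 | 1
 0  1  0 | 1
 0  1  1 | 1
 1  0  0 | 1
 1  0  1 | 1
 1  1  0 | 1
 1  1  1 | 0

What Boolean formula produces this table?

The output is 0 only when every input is 1 — NAND of all inputs.

G(A1, A2, A3) = ¬((A1 ∧ A2) ∧ A3)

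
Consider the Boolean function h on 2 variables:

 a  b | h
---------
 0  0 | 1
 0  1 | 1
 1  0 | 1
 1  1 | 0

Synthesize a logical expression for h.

h(a, b) = ¬(a ∧ b)

The output is 0 only when every input is 1 — NAND of all inputs.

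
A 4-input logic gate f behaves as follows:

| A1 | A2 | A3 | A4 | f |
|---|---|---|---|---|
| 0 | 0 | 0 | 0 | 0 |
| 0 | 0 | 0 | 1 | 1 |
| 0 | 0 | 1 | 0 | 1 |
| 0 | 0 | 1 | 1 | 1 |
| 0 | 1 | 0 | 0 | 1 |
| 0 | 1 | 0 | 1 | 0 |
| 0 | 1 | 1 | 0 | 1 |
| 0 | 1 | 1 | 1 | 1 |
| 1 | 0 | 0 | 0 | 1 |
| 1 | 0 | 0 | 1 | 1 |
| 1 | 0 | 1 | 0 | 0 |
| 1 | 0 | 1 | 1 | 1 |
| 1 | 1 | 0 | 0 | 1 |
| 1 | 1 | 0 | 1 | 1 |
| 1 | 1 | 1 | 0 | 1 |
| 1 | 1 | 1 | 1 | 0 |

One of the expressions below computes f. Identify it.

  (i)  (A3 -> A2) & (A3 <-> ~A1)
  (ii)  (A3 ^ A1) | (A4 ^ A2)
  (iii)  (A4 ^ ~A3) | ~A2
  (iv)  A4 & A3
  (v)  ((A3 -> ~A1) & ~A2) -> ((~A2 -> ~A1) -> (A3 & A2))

ii

(i): at (0,0,0,1) it gives 0, but f = 1 — eliminated.
(iii): at (0,0,0,0) it gives 1, but f = 0 — eliminated.
(iv): at (0,0,0,1) it gives 0, but f = 1 — eliminated.
(v): at (0,0,0,1) it gives 0, but f = 1 — eliminated.
That leaves (ii). Evaluating it on every row reproduces the table of f exactly.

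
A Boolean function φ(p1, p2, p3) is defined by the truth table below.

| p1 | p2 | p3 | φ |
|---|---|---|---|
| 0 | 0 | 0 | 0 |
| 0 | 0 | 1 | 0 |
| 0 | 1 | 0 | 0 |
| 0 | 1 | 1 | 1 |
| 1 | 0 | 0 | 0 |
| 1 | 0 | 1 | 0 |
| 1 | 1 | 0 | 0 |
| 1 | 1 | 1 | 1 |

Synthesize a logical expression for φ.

φ(p1, p2, p3) = ((p1' · p2) · p3) + ((p1 · p2) · p3)

φ=1 on 2 inputs: (0,1,1), (1,1,1). Reading each as a conjunction of literals (¬p1·p2·p3, p1·p2·p3) and taking the OR gives the canonical DNF.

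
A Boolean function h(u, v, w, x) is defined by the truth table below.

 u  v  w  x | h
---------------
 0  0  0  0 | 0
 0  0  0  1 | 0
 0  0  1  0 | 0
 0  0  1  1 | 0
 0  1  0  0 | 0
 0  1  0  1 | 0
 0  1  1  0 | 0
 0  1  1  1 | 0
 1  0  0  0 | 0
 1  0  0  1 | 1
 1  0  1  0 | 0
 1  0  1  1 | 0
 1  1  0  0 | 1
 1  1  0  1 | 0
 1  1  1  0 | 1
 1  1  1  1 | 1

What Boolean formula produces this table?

The 1-rows are (1,0,0,1), (1,1,0,0), (1,1,1,0), (1,1,1,1). Each contributes one minterm — u·¬v·¬w·x; u·v·¬w·¬x; u·v·w·¬x; u·v·w·x — and their disjunction is a sum-of-products form of h.

h(u, v, w, x) = (((((u ∧ ¬v) ∧ ¬w) ∧ x) ∨ (((u ∧ v) ∧ ¬w) ∧ ¬x)) ∨ (((u ∧ v) ∧ w) ∧ ¬x)) ∨ (((u ∧ v) ∧ w) ∧ x)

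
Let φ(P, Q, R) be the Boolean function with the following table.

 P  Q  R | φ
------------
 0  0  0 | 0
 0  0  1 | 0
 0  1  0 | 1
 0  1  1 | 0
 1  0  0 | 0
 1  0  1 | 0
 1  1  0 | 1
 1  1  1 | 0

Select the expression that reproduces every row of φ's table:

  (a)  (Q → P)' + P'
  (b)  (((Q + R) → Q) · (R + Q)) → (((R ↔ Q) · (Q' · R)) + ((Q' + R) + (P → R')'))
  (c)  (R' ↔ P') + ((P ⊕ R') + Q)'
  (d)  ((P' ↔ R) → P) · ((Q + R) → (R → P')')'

d

(a) fails at (0,0,0): the formula yields 1, φ is 0.
(b) fails at (0,0,0): the formula yields 1, φ is 0.
(c) fails at (0,0,0): the formula yields 1, φ is 0.
That leaves (d). Evaluating it on every row reproduces the table of φ exactly.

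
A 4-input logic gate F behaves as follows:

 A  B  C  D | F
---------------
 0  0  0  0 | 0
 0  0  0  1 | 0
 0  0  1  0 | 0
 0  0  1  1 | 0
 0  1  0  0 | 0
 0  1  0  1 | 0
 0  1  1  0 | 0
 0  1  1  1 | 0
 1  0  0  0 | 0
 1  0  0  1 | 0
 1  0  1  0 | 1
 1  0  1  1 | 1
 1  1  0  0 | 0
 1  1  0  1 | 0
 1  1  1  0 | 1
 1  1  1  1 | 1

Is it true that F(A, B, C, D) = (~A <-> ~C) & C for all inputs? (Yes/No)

Check the formula against F row by row:
  A=0, B=0, C=0, D=0: formula gives 0, F = 0 ✓
  A=0, B=0, C=0, D=1: formula gives 0, F = 0 ✓
  A=0, B=0, C=1, D=0: formula gives 0, F = 0 ✓
  A=0, B=0, C=1, D=1: formula gives 0, F = 0 ✓
  … (the remaining 12 rows also agree.)
All 16 rows match — the expression computes F exactly.

Yes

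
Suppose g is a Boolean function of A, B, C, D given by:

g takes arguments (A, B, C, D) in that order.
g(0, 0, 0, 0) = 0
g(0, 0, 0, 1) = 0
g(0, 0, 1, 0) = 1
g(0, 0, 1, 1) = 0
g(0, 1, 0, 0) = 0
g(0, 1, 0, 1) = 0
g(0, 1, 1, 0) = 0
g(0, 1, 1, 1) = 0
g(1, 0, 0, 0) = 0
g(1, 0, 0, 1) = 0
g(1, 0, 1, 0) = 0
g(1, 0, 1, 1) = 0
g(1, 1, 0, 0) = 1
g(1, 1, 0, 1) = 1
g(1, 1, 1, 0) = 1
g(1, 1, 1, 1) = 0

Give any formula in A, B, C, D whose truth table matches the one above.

g(A, B, C, D) = (((((¬A ∧ ¬B) ∧ C) ∧ ¬D) ∨ (((A ∧ B) ∧ ¬C) ∧ ¬D)) ∨ (((A ∧ B) ∧ ¬C) ∧ D)) ∨ (((A ∧ B) ∧ C) ∧ ¬D)

The 1-rows are (0,0,1,0), (1,1,0,0), (1,1,0,1), (1,1,1,0). Each contributes one minterm — ¬A·¬B·C·¬D; A·B·¬C·¬D; A·B·¬C·D; A·B·C·¬D — and their disjunction is a sum-of-products form of g.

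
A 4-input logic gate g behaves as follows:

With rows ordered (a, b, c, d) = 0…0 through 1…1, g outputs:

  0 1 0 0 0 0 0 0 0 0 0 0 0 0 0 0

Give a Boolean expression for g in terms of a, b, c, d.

g(a, b, c, d) = ((NOT a AND NOT b) AND NOT c) AND d

Only row (0,0,0,1) gives 1. That row's minterm ¬a·¬b·¬c·d is g directly.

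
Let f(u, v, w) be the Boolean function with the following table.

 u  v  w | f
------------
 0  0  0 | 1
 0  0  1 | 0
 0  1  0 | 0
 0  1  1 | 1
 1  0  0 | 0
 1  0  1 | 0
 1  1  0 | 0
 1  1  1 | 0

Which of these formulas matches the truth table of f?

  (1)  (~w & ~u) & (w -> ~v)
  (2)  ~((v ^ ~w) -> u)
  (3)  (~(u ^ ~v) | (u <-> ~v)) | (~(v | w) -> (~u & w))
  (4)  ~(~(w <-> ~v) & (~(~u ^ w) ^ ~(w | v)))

(1) fails at (0,1,0): the formula yields 1, f is 0.
(3) fails at (0,0,0): the formula yields 0, f is 1.
(4) fails at (0,0,0): the formula yields 0, f is 1.
(2) is the remaining candidate, and it agrees with f on all 8 inputs.

2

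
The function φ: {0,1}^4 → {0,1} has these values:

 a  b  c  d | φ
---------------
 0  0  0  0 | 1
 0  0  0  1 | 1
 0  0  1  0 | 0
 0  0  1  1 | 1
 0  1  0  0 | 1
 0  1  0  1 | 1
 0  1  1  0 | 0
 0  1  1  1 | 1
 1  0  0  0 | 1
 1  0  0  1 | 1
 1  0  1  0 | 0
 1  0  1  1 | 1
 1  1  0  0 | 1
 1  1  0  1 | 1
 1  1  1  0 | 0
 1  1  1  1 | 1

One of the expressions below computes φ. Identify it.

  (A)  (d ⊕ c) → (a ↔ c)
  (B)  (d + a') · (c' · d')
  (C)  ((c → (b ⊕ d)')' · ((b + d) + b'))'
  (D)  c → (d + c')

D

(A): at (1,0,0,1) it gives 0, but φ = 1 — eliminated.
(B): at (0,0,0,1) it gives 0, but φ = 1 — eliminated.
(C): at (0,0,1,0) it gives 1, but φ = 0 — eliminated.
That leaves (D). Evaluating it on every row reproduces the table of φ exactly.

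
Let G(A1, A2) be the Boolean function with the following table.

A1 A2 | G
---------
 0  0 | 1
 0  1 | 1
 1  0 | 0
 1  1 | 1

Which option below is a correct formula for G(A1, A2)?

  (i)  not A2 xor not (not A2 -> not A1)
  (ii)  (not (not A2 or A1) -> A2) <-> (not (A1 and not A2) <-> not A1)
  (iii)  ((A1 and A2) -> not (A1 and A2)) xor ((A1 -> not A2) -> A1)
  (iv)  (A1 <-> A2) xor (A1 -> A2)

iii

(i) fails at (0,1): the formula yields 0, G is 1.
(ii) fails at (1,0): the formula yields 1, G is 0.
(iv) fails at (0,0): the formula yields 0, G is 1.
Only (iii) survives; checking it on all 4 rows confirms it matches G.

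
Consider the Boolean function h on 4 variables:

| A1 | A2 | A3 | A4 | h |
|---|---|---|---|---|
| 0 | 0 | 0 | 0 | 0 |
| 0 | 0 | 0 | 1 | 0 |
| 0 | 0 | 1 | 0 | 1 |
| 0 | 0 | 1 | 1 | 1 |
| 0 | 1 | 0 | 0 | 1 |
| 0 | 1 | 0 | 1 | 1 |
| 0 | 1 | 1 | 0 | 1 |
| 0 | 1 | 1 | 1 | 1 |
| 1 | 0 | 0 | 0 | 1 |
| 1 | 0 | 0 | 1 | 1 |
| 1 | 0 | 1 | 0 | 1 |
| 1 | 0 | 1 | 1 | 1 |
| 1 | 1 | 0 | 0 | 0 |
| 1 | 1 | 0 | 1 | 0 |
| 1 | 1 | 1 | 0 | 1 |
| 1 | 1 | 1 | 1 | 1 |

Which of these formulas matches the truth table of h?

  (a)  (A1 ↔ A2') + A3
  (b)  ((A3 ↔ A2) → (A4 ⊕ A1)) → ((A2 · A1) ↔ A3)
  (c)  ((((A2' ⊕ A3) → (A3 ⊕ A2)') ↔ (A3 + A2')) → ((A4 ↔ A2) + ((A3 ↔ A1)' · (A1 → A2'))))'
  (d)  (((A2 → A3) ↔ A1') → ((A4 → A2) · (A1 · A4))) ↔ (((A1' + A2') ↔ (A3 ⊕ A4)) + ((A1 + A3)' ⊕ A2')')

a

(b) disagrees with h on (0,0,0,0) (formula → 1, table → 0); rule it out.
(c) disagrees with h on (0,0,0,1) (formula → 1, table → 0); rule it out.
(d) disagrees with h on (0,0,1,0) (formula → 0, table → 1); rule it out.
Only (a) survives; checking it on all 16 rows confirms it matches h.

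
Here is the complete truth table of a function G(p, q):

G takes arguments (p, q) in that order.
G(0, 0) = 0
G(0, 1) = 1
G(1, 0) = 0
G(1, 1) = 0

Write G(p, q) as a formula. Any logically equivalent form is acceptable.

G(p, q) = NOT p AND q

1 only at (0,1): NOT p AND q.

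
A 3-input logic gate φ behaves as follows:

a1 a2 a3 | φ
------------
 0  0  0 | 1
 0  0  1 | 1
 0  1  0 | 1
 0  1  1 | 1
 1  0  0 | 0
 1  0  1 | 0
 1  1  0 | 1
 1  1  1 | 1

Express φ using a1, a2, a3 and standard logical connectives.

The 0-rows are (1,0,0), (1,0,1). Take each as a conjunction (a1·¬a2·¬a3, a1·¬a2·a3), form their disjunction, and complement — that gives a formula that is 1 everywhere φ is.

φ(a1, a2, a3) = ¬(((a1 ∧ ¬a2) ∧ ¬a3) ∨ ((a1 ∧ ¬a2) ∧ a3))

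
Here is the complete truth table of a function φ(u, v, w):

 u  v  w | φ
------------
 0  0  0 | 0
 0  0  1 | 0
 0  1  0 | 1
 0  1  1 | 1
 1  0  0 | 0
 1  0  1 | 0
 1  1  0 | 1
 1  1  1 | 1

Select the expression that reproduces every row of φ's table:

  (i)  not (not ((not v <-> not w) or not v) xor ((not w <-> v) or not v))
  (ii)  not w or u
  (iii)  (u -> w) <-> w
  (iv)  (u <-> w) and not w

i

(ii) fails at (0,0,0): the formula yields 1, φ is 0.
(iii) fails at (0,0,1): the formula yields 1, φ is 0.
(iv) fails at (0,0,0): the formula yields 1, φ is 0.
(i) is the remaining candidate, and it agrees with φ on all 8 inputs.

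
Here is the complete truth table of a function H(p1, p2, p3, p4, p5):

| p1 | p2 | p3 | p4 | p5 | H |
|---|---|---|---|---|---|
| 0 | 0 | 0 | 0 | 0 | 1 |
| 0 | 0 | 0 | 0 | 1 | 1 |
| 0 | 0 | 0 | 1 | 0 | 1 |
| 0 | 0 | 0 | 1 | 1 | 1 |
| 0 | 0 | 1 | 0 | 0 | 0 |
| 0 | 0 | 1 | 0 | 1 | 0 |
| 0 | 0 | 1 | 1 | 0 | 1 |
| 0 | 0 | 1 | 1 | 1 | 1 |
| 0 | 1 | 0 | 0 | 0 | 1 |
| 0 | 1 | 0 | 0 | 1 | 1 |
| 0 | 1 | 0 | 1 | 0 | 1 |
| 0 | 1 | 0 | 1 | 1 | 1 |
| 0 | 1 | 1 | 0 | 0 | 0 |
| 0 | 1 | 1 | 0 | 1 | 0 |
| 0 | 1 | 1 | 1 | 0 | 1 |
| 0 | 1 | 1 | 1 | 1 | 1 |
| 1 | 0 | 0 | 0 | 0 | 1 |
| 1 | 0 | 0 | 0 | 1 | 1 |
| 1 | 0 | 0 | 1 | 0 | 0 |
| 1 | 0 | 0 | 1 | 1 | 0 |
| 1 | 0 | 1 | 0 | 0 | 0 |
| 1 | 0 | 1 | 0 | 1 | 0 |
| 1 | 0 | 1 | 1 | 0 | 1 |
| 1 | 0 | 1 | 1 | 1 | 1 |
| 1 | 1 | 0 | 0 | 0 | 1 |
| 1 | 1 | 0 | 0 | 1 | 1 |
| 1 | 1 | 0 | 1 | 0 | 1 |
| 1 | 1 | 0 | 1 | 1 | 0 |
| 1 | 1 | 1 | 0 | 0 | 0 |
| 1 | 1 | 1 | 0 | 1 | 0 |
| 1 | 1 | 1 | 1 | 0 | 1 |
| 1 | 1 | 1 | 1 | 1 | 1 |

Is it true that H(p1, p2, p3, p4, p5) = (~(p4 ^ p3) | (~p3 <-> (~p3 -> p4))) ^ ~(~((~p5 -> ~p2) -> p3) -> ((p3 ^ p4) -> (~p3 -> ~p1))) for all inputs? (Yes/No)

Yes

Test each input against both H and the formula:
  p1=0, p2=0, p3=0, p4=0, p5=0: formula gives 1, H = 1 ✓
  p1=0, p2=0, p3=0, p4=0, p5=1: formula gives 1, H = 1 ✓
  p1=0, p2=0, p3=0, p4=1, p5=0: formula gives 1, H = 1 ✓
  p1=0, p2=0, p3=0, p4=1, p5=1: formula gives 1, H = 1 ✓
  … (the remaining 28 rows also agree.)
No disagreement on any input; they are logically equivalent.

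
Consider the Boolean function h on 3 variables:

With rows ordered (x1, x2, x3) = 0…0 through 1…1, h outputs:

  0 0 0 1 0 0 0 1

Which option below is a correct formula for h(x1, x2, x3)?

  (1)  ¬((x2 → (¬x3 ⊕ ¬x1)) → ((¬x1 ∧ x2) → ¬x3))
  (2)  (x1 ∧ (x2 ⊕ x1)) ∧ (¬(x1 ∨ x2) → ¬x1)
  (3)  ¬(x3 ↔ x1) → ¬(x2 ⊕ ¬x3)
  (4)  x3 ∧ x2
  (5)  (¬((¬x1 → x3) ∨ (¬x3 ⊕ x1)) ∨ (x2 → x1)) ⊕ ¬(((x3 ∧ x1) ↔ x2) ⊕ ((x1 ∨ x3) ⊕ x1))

4

(1) disagrees with h on (1,1,1) (formula → 0, table → 1); rule it out.
(2) disagrees with h on (0,1,1) (formula → 0, table → 1); rule it out.
(3) disagrees with h on (0,0,0) (formula → 1, table → 0); rule it out.
(5) disagrees with h on (0,0,0) (formula → 1, table → 0); rule it out.
(4) is the remaining candidate, and it agrees with h on all 8 inputs.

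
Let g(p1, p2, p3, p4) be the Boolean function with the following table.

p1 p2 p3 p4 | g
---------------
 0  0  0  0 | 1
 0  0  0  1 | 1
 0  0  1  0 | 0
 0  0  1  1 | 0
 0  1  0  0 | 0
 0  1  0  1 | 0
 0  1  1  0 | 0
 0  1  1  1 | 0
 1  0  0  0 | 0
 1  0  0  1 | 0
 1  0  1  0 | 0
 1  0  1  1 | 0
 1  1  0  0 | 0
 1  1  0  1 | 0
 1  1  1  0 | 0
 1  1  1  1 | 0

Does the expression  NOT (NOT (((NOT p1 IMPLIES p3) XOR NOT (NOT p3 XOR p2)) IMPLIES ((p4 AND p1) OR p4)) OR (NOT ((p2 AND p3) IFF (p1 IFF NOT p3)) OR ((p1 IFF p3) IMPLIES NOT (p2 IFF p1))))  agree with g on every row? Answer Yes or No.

Test each input against both g and the formula:
  p1=0, p2=0, p3=0, p4=0: formula gives 1, g = 1 ✓
  p1=0, p2=0, p3=0, p4=1: formula gives 1, g = 1 ✓
  p1=0, p2=0, p3=1, p4=0: formula gives 0, g = 0 ✓
  p1=0, p2=0, p3=1, p4=1: formula gives 0, g = 0 ✓
  …and likewise for the remaining 12 rows.
Every row agrees, so the formula is equivalent.

Yes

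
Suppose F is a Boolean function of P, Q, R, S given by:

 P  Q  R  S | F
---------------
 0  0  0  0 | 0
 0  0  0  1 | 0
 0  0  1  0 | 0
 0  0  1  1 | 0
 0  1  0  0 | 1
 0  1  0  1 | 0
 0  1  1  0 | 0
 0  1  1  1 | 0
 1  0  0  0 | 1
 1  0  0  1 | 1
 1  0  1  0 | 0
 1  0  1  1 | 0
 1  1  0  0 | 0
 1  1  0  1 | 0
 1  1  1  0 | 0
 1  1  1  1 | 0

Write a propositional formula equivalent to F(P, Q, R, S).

F(P, Q, R, S) = ((((¬P ∧ Q) ∧ ¬R) ∧ ¬S) ∨ (((P ∧ ¬Q) ∧ ¬R) ∧ ¬S)) ∨ (((P ∧ ¬Q) ∧ ¬R) ∧ S)

The 1-rows are (0,1,0,0), (1,0,0,0), (1,0,0,1). Each contributes one minterm — ¬P·Q·¬R·¬S; P·¬Q·¬R·¬S; P·¬Q·¬R·S — and their disjunction is a sum-of-products form of F.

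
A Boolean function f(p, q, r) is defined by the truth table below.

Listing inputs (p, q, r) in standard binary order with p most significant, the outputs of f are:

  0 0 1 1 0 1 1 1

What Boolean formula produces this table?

f is 0 on only 3 rows — (0,0,0), (0,0,1), (1,0,0). Writing each as a minterm (¬p·¬q·¬r, ¬p·¬q·r, p·¬q·¬r) and OR-ing them characterizes exactly where f=0, so f is the negation of that disjunction.

f(p, q, r) = ((((p' · q') · r') + ((p' · q') · r)) + ((p · q') · r'))'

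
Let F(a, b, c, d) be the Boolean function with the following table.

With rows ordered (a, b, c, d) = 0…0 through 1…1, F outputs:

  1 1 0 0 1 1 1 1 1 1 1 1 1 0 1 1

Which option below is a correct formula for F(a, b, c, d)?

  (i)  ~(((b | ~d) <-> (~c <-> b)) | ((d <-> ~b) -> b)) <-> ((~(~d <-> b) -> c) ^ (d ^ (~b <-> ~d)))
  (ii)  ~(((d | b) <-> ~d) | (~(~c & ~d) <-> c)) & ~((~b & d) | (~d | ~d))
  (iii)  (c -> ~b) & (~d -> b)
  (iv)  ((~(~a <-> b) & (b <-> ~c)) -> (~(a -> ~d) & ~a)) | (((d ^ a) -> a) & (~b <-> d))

(i): at (0,0,0,0) it gives 0, but F = 1 — eliminated.
(ii): at (0,0,0,0) it gives 0, but F = 1 — eliminated.
(iii): at (0,0,0,0) it gives 0, but F = 1 — eliminated.
(iv) is the remaining candidate, and it agrees with F on all 16 inputs.

iv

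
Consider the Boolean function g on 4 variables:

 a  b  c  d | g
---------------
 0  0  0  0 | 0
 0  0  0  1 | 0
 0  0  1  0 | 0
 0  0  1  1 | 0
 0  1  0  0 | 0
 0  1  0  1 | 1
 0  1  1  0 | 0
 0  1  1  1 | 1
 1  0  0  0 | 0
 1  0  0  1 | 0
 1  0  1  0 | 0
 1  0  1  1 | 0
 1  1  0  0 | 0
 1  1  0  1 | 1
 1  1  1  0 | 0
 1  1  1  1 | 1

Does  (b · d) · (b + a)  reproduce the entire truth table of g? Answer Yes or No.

Test each input against both g and the formula:
  a=0, b=0, c=0, d=0: formula gives 0, g = 0 ✓
  a=0, b=0, c=0, d=1: formula gives 0, g = 0 ✓
  a=0, b=0, c=1, d=0: formula gives 0, g = 0 ✓
  a=0, b=0, c=1, d=1: formula gives 0, g = 0 ✓
  …and likewise for the remaining 12 rows.
All 16 rows match — the expression computes g exactly.

Yes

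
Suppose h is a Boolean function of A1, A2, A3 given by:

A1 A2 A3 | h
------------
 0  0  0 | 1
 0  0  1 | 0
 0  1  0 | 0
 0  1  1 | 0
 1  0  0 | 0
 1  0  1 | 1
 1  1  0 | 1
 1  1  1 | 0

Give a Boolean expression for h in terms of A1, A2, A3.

Collect the rows where h=1 — (0,0,0), (1,0,1), (1,1,0) — and write one minterm per row: ¬A1·¬A2·¬A3, A1·¬A2·A3, A1·A2·¬A3. Their union (logical OR) reproduces the table exactly.

h(A1, A2, A3) = (((¬A1 ∧ ¬A2) ∧ ¬A3) ∨ ((A1 ∧ ¬A2) ∧ A3)) ∨ ((A1 ∧ A2) ∧ ¬A3)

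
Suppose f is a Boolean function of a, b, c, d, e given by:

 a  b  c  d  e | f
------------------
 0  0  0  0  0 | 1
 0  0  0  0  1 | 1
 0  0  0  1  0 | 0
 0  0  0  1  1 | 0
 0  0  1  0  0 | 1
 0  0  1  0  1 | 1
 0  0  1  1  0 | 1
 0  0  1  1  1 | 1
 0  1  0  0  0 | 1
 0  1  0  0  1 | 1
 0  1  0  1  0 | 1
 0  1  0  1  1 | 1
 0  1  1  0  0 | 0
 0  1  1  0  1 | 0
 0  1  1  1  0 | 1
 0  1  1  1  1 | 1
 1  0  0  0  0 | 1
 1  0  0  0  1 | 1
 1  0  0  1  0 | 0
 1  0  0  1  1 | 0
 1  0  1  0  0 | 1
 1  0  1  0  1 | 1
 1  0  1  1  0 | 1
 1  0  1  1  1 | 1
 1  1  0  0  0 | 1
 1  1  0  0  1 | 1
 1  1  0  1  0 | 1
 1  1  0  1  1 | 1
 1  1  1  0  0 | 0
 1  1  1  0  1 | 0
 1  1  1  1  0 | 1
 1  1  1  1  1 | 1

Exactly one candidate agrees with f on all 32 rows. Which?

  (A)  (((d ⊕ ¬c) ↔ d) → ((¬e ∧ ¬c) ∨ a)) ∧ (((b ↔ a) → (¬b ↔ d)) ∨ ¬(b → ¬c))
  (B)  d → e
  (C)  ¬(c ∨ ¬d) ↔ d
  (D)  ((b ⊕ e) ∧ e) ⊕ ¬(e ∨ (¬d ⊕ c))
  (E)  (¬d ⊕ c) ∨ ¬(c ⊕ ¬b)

E

(A) fails at (0,0,0,0,0): the formula yields 0, f is 1.
(B) fails at (0,0,0,1,1): the formula yields 1, f is 0.
(C) fails at (0,0,0,1,0): the formula yields 1, f is 0.
(D) fails at (0,0,0,0,0): the formula yields 0, f is 1.
(E) is the remaining candidate, and it agrees with f on all 32 inputs.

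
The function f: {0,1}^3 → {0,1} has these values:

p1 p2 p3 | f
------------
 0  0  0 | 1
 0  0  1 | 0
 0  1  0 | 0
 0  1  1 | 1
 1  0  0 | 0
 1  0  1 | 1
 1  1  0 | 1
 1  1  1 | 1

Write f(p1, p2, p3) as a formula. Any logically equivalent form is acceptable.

f(p1, p2, p3) = ¬((((¬p1 ∧ ¬p2) ∧ p3) ∨ ((¬p1 ∧ p2) ∧ ¬p3)) ∨ ((p1 ∧ ¬p2) ∧ ¬p3))

There are just 3 zero rows: (0,0,1), (0,1,0), (1,0,0). Their minterms are ¬p1·¬p2·p3, ¬p1·p2·¬p3, p1·¬p2·¬p3; the OR of those covers precisely the 0-outputs, and negating it yields f.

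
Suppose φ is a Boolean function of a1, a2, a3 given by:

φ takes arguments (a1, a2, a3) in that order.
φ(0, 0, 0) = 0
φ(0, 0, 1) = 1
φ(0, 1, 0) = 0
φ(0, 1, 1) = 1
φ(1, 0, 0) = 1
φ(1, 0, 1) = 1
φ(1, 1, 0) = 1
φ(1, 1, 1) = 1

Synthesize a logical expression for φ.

φ(a1, a2, a3) = not (((not a1 and not a2) and not a3) or ((not a1 and a2) and not a3))

The 0-rows are (0,0,0), (0,1,0). Take each as a conjunction (¬a1·¬a2·¬a3, ¬a1·a2·¬a3), form their disjunction, and complement — that gives a formula that is 1 everywhere φ is.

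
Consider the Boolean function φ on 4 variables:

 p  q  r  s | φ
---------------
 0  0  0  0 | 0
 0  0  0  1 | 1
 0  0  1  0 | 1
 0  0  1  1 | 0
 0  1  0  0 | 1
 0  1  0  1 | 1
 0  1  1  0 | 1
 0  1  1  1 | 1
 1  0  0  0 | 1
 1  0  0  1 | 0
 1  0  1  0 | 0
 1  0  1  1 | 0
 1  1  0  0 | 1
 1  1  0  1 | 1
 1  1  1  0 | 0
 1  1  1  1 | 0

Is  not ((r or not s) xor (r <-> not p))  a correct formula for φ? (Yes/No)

No

Test each input against both φ and the formula:
  p=0, q=0, r=0, s=0: formula gives 0, φ = 0 ✓
  p=0, q=0, r=0, s=1: formula gives 1, φ = 1 ✓
  p=0, q=0, r=1, s=0: formula gives 1, φ = 1 ✓
  p=0, q=0, r=1, s=1: formula gives 1, but φ = 0 ✗
A single disagreement suffices: at (0,0,1,1) they differ, so the formula does not compute φ.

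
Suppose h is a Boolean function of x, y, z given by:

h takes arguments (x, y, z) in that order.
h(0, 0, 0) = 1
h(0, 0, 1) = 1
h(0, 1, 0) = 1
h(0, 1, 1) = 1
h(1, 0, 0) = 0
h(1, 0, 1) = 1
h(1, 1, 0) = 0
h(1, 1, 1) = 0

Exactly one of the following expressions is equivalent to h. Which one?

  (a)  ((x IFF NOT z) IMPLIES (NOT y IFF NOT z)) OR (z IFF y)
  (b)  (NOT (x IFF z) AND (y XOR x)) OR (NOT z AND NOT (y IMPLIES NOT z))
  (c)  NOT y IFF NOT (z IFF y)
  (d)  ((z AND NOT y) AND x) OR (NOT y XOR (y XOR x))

(a) disagrees with h on (0,0,1) (formula → 0, table → 1); rule it out.
(b) disagrees with h on (0,0,0) (formula → 0, table → 1); rule it out.
(c) disagrees with h on (0,0,0) (formula → 0, table → 1); rule it out.
That leaves (d). Evaluating it on every row reproduces the table of h exactly.

d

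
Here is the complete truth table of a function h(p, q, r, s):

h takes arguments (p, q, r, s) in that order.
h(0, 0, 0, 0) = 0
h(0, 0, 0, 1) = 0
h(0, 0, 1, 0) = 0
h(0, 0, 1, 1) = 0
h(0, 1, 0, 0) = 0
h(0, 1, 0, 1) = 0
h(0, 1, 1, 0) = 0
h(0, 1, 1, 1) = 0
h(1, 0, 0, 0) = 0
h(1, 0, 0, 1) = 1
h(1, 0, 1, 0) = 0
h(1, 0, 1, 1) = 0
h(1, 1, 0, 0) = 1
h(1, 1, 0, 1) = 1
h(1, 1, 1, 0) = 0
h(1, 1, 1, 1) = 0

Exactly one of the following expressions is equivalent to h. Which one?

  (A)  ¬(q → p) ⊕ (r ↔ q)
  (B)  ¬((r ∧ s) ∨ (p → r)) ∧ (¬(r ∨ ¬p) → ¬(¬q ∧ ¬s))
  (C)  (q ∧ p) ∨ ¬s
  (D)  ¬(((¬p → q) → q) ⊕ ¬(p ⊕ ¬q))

(A): at (0,0,0,0) it gives 1, but h = 0 — eliminated.
(C): at (0,0,0,0) it gives 1, but h = 0 — eliminated.
(D): at (0,1,0,0) it gives 1, but h = 0 — eliminated.
Only (B) survives; checking it on all 16 rows confirms it matches h.

B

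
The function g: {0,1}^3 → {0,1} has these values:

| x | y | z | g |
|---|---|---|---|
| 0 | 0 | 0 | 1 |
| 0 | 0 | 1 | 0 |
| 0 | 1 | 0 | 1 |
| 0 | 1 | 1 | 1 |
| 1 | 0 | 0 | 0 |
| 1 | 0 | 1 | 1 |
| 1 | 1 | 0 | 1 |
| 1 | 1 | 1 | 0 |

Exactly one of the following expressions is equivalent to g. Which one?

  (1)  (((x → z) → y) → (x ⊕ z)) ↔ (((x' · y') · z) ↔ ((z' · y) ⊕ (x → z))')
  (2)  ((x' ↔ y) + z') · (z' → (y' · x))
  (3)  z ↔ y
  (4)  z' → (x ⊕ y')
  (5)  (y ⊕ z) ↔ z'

(2) fails at (0,0,0): the formula yields 0, g is 1.
(3) fails at (0,1,0): the formula yields 0, g is 1.
(4) fails at (0,0,1): the formula yields 1, g is 0.
(5) fails at (0,0,0): the formula yields 0, g is 1.
That leaves (1). Evaluating it on every row reproduces the table of g exactly.

1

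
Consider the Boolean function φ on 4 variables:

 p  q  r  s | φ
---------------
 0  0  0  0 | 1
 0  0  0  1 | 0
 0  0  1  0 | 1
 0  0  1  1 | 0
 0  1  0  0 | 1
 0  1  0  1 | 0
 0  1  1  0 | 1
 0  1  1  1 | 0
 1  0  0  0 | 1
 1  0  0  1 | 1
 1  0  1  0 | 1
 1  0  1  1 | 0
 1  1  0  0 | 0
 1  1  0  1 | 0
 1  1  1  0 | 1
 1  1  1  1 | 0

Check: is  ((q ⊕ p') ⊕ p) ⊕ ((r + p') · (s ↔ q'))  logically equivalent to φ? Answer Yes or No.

Evaluate ((q ⊕ p') ⊕ p) ⊕ ((r + p') · (s ↔ q')) on each row and compare to φ:
  p=0, q=0, r=0, s=0: formula gives 1, φ = 1 ✓
  p=0, q=0, r=0, s=1: formula gives 0, φ = 0 ✓
  p=0, q=0, r=1, s=0: formula gives 1, φ = 1 ✓
  p=0, q=0, r=1, s=1: formula gives 0, φ = 0 ✓
  … (the remaining 12 rows also agree.)
Every row agrees, so the formula is equivalent.

Yes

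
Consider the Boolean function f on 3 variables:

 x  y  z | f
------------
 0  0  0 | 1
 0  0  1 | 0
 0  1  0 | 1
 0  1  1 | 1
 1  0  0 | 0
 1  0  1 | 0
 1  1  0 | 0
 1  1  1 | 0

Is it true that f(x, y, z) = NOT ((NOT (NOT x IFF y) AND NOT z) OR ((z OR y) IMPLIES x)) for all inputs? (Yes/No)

Check the formula against f row by row:
  x=0, y=0, z=0: formula gives 0, but f = 1 ✗
Since they disagree at (0,0,0), the expression is not a correct formula for f.

No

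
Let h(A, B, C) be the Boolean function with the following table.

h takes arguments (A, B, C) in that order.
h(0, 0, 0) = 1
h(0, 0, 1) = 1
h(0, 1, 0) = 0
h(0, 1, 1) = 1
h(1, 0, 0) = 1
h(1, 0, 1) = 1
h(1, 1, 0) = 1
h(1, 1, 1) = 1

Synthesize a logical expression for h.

h is 0 on exactly one input, (0,1,0), whose minterm is ¬A·B·¬C. So h is the negation of that single conjunction.

h(A, B, C) = NOT ((NOT A AND B) AND NOT C)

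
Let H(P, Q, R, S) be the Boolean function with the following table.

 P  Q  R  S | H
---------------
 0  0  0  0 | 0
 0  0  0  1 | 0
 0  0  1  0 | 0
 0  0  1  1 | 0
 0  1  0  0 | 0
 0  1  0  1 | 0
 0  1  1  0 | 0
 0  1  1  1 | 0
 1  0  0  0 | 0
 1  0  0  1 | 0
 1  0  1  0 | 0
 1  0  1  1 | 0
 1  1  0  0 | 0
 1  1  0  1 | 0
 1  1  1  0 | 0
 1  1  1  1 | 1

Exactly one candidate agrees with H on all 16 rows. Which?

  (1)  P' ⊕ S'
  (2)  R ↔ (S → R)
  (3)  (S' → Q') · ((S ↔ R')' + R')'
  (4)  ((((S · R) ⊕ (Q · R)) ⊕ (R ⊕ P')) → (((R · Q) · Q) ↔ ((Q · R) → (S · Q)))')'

4

(1) fails at (0,0,0,1): the formula yields 1, H is 0.
(2) fails at (0,0,0,1): the formula yields 1, H is 0.
(3) fails at (0,0,1,0): the formula yields 1, H is 0.
(4) is the remaining candidate, and it agrees with H on all 16 inputs.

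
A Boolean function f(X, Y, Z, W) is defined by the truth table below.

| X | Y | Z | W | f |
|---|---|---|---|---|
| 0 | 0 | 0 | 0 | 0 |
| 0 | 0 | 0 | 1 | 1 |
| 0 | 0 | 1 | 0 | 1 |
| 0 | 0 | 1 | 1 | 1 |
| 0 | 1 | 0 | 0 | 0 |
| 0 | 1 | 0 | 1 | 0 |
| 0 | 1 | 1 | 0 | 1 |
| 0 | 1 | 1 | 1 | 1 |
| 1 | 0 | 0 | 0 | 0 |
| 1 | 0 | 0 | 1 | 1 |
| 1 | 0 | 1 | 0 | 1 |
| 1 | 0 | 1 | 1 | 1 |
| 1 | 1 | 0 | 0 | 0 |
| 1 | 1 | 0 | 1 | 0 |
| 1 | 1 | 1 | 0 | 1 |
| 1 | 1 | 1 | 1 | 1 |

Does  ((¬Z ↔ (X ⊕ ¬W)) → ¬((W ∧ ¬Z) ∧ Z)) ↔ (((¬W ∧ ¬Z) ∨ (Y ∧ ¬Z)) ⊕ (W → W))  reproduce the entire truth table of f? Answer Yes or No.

Test each input against both f and the formula:
  X=0, Y=0, Z=0, W=0: formula gives 0, f = 0 ✓
  X=0, Y=0, Z=0, W=1: formula gives 1, f = 1 ✓
  X=0, Y=0, Z=1, W=0: formula gives 1, f = 1 ✓
  X=0, Y=0, Z=1, W=1: formula gives 1, f = 1 ✓
  …and likewise for the remaining 12 rows.
All 16 rows match — the expression computes f exactly.

Yes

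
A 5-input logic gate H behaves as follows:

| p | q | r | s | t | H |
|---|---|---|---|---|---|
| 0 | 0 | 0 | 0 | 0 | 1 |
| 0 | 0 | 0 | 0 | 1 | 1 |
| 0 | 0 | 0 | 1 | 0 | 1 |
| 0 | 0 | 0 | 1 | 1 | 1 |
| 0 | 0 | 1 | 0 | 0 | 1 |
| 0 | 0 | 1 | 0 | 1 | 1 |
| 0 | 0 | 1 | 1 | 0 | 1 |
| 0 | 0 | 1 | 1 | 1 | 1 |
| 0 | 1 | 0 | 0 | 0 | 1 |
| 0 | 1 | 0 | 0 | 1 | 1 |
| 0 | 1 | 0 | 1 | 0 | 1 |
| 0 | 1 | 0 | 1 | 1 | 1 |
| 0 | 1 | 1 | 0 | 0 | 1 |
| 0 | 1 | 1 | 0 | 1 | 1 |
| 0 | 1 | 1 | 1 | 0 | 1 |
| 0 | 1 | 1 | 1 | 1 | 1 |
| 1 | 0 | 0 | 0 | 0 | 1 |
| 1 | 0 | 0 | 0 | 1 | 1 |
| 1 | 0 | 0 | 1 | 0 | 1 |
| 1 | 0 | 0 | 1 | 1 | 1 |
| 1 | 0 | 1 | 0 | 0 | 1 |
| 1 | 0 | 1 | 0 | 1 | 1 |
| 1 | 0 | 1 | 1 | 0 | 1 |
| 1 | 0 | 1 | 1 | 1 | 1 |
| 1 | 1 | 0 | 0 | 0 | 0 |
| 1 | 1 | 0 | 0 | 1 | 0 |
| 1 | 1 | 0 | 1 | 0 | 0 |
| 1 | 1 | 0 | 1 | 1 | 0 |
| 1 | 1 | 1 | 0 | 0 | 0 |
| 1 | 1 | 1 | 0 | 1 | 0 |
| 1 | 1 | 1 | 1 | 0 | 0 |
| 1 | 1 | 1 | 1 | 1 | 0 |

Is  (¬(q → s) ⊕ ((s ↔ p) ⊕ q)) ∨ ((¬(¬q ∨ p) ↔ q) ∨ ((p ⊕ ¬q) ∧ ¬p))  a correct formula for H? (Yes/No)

Yes

Evaluate (¬(q → s) ⊕ ((s ↔ p) ⊕ q)) ∨ ((¬(¬q ∨ p) ↔ q) ∨ ((p ⊕ ¬q) ∧ ¬p)) on each row and compare to H:
  p=0, q=0, r=0, s=0, t=0: formula gives 1, H = 1 ✓
  p=0, q=0, r=0, s=0, t=1: formula gives 1, H = 1 ✓
  p=0, q=0, r=0, s=1, t=0: formula gives 1, H = 1 ✓
  p=0, q=0, r=0, s=1, t=1: formula gives 1, H = 1 ✓
  … (the remaining 28 rows also agree.)
No disagreement on any input; they are logically equivalent.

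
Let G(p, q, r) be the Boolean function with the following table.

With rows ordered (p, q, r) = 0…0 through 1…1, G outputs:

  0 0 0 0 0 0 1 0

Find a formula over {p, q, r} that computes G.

Only row (1,1,0) gives 1. That row's minterm p·q·¬r is G directly.

G(p, q, r) = (p AND q) AND NOT r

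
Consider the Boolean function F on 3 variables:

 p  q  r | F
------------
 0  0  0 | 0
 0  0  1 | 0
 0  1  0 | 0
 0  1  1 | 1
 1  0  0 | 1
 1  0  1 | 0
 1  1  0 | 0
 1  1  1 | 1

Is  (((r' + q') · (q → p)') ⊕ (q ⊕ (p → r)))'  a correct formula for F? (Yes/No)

Evaluate (((r' + q') · (q → p)') ⊕ (q ⊕ (p → r)))' on each row and compare to F:
  p=0, q=0, r=0: formula gives 0, F = 0 ✓
  p=0, q=0, r=1: formula gives 0, F = 0 ✓
  p=0, q=1, r=0: formula gives 0, F = 0 ✓
  p=0, q=1, r=1: formula gives 1, F = 1 ✓
  p=1, q=0, r=0: formula gives 1, F = 1 ✓
  … (the remaining 3 rows also agree.)
Every row agrees, so the formula is equivalent.

Yes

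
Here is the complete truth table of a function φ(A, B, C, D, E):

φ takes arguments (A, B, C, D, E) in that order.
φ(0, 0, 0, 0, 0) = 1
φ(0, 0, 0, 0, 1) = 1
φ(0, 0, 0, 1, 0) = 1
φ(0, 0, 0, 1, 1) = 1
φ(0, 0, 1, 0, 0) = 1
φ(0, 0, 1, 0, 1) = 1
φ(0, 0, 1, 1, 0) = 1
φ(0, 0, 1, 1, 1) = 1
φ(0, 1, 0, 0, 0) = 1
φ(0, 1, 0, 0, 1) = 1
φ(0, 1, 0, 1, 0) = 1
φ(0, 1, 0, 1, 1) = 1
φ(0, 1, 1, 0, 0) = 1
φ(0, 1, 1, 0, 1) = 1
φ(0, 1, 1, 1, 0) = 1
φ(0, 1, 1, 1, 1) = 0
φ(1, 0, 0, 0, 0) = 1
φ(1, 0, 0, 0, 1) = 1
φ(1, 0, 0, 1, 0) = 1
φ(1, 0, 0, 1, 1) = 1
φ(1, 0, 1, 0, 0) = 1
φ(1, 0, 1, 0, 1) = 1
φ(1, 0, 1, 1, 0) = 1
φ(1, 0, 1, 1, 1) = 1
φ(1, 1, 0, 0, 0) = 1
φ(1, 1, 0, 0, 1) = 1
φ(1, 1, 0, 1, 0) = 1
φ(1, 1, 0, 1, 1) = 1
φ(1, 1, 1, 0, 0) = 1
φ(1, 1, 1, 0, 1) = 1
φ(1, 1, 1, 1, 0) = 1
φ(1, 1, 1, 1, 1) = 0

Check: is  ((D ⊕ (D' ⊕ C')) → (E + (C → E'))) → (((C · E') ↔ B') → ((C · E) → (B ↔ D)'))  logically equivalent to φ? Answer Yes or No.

Check the formula against φ row by row:
  A=0, B=0, C=0, D=0, E=0: formula gives 1, φ = 1 ✓
  A=0, B=0, C=0, D=0, E=1: formula gives 1, φ = 1 ✓
  A=0, B=0, C=0, D=1, E=0: formula gives 1, φ = 1 ✓
  A=0, B=0, C=0, D=1, E=1: formula gives 1, φ = 1 ✓
  …and likewise for the remaining 28 rows.
Every row agrees, so the formula is equivalent.

Yes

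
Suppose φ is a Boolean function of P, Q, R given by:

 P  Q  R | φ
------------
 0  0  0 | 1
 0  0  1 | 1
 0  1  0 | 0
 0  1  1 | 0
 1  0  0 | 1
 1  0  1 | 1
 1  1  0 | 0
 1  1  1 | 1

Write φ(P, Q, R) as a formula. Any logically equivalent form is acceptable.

φ is 0 on only 3 rows — (0,1,0), (0,1,1), (1,1,0). Writing each as a minterm (¬P·Q·¬R, ¬P·Q·R, P·Q·¬R) and OR-ing them characterizes exactly where φ=0, so φ is the negation of that disjunction.

φ(P, Q, R) = ¬((((¬P ∧ Q) ∧ ¬R) ∨ ((¬P ∧ Q) ∧ R)) ∨ ((P ∧ Q) ∧ ¬R))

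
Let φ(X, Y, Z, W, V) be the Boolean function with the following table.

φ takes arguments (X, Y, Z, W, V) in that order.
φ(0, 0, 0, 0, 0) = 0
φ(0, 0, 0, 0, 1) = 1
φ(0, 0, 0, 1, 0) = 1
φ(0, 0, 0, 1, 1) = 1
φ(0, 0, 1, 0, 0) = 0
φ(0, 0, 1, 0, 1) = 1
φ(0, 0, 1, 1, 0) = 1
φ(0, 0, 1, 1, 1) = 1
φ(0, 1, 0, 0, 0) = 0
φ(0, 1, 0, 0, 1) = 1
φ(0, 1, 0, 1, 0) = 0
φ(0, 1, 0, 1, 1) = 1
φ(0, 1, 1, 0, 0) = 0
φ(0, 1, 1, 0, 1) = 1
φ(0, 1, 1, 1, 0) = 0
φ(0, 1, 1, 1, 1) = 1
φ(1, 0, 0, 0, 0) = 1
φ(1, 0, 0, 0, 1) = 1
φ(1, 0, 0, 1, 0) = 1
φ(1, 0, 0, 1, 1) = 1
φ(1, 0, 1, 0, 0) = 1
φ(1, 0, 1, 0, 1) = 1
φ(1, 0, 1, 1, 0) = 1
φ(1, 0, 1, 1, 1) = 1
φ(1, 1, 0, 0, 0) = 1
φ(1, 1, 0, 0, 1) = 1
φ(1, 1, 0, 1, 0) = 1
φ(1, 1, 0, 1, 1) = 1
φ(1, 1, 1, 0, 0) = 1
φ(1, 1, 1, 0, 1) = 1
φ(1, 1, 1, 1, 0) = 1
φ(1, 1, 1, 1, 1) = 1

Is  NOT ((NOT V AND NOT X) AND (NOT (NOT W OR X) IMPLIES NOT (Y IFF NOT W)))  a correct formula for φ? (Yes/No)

Yes

Evaluate NOT ((NOT V AND NOT X) AND (NOT (NOT W OR X) IMPLIES NOT (Y IFF NOT W))) on each row and compare to φ:
  X=0, Y=0, Z=0, W=0, V=0: formula gives 0, φ = 0 ✓
  X=0, Y=0, Z=0, W=0, V=1: formula gives 1, φ = 1 ✓
  X=0, Y=0, Z=0, W=1, V=0: formula gives 1, φ = 1 ✓
  X=0, Y=0, Z=0, W=1, V=1: formula gives 1, φ = 1 ✓
  …and likewise for the remaining 28 rows.
No disagreement on any input; they are logically equivalent.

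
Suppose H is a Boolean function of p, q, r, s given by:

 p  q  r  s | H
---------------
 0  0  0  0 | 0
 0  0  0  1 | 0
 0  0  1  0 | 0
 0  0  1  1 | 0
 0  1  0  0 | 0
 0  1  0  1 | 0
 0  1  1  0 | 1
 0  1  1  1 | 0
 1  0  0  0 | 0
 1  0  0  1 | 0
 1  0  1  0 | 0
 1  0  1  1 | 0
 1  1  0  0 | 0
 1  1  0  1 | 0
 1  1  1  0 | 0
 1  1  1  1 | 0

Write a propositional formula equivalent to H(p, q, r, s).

H is 1 on exactly one input, (0,1,1,0), whose minterm is ¬p·q·r·¬s. So H is just that conjunction.

H(p, q, r, s) = ((p' · q) · r) · s'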